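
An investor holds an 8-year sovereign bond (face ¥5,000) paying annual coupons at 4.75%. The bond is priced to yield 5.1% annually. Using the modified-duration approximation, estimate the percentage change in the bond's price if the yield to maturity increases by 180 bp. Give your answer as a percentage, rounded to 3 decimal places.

Periodic yield y = 0.051. Modified duration first:
  t   CF        PV=CF/(1+0.051)^t    t·PV
  1       237.50       225.9753       225.9753
  2       237.50       215.0098       430.0195
  3       237.50       204.5764       613.7291
  4       237.50       194.6493       778.5970
  5       237.50       185.2039       926.0193
  6       237.50       176.2168     1,057.3008
  7       237.50       167.6658     1,173.6609
  8     5,237.50     3,518.0524    28,144.4195
  Σ                  4,887.3496    33,349.7214
P = 4,887.3496; D_Mac = 6.82368 yrs; D_mod = 6.82368/(1+0.051) = 6.49256 yrs.
ΔP/P ≈ -D_mod · Δy = -6.49256 × (+0.018) = -0.116866 = -11.6866%.

-11.687%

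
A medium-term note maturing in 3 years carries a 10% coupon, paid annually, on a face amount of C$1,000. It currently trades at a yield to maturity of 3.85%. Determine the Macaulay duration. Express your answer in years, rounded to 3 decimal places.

2.756 years

Periodic yield y = 0.0385. Discount each cash flow and weight by its year:
  t   CF        PV=CF/(1+0.0385)^t    t·PV
  1       100.00        96.2927        96.2927
  2       100.00        92.7229       185.4458
  3     1,100.00       982.1395     2,946.4185
  Σ                  1,171.1551     3,228.1571
Price P = Σ PV = 1,171.1551.
Macaulay duration = Σ(t·PV) / P = 3,228.1571 / 1,171.1551 = 2.75639 years.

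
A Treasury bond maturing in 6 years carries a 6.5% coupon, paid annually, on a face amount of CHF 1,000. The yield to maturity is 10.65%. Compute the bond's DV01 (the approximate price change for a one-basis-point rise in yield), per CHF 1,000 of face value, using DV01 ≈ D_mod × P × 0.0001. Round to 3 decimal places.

CHF 0.376

Periodic yield y = 0.1065.
  t   CF        PV=CF/(1+0.1065)^t    t·PV
  1        65.00        58.7438        58.7438
  2        65.00        53.0897       106.1795
  3        65.00        47.9799       143.9396
  4        65.00        43.3618       173.4474
  5        65.00        39.1883       195.9414
  6     1,065.00       580.2847     3,481.7080
  Σ                    822.6482     4,159.9597
P = 822.6482; D_Mac = 5.05679 yrs; D_mod = 4.57008 yrs.
DV01 ≈ 4.57008 × 822.6482 × 0.0001 = 0.375957.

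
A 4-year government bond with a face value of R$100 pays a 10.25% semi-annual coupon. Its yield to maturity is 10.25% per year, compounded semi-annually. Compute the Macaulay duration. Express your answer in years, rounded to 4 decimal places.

Periodic yield y = 0.05125. Discount each cash flow and weight by its period:
  t   CF        PV=CF/(1+0.05125)^t    t·PV
  1        5.125         4.8751         4.8751
  2        5.125         4.6375         9.2750
  3        5.125         4.4114        13.2342
  4        5.125         4.1963        16.7853
  5        5.125         3.9918        19.9588
  6        5.125         3.7972        22.7829
  7        5.125         3.6120        25.2842
  8      105.125        70.4787       563.8297
  Σ                    100.0000       676.0252
Price P = Σ PV = 100.0000.
Macaulay duration = Σ(t·PV) / P = 676.0252 / 100.0000 = 6.76025 half-year periods.
In years: 6.76025 / 2 = 3.38013 years.

3.3801 years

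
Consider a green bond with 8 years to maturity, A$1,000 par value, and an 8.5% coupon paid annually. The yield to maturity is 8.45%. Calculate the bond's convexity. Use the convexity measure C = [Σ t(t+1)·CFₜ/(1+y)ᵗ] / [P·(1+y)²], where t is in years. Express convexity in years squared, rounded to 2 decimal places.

42.42

With y = 0.0845:
  t   CF        PV=CF/(1+0.0845)^t    t·PV        t(t+1)·PV
  1        85.00        78.3771        78.3771         156.7543
  2        85.00        72.2703       144.5406         433.6218
  3        85.00        66.6393       199.9178         799.6713
  4        85.00        61.4470       245.7880       1,228.9400
  5        85.00        56.6593       283.2965       1,699.7788
  6        85.00        52.2446       313.4677       2,194.2741
  7        85.00        48.1739       337.2175       2,697.7398
  8     1,085.00       567.0134     4,536.1068      40,824.9615
  Σ                  1,002.8249     6,138.7120      50,035.7415
P = 1,002.8249.
Convexity = Σ t(t+1)·PV / [P·(1+y)²] = 50,035.7415 / (1,002.8249 × 1.176140) = 42.42249.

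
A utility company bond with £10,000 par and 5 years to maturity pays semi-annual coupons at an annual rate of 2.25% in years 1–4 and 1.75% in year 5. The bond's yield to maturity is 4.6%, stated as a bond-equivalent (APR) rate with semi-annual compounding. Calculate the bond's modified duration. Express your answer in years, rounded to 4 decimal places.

Periodic yield y = 0.023. First find Macaulay duration:
  t   CF        PV=CF/(1+0.023)^t    t·PV
  1       112.50       109.9707       109.9707
  2       112.50       107.4982       214.9964
  3       112.50       105.0813       315.2440
  4       112.50       102.7188       410.8752
  5       112.50       100.4094       502.0470
  6       112.50        98.1519       588.9114
  7       112.50        95.9452       671.6161
  8       112.50        93.7880       750.3043
  9        87.50        71.3062       641.7559
  10   10,087.50     8,035.7647    80,357.6468
  Σ                  8,920.6344    84,563.3680
P = 8,920.6344; Macaulay duration = 84,563.3680 / 8,920.6344 = 9.47952 half-year periods = 4.73976 years.
Modified duration = D_Mac / (1 + y) = 4.73976 / 1.023 = 4.63320 years.

4.6332 years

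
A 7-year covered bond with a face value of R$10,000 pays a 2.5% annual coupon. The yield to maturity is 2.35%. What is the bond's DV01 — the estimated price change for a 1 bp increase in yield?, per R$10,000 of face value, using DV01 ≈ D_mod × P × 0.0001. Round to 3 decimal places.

Periodic yield y = 0.0235.
  t   CF        PV=CF/(1+0.0235)^t    t·PV
  1       250.00       244.2599       244.2599
  2       250.00       238.6516       477.3032
  3       250.00       233.1720       699.5161
  4       250.00       227.8183       911.2732
  5       250.00       222.5875     1,112.9375
  6       250.00       217.4768     1,304.8608
  7    10,250.00     8,711.8209    60,982.7460
  Σ                 10,095.7870    65,732.8967
P = 10,095.7870; D_Mac = 6.51092 yrs; D_mod = 6.36143 yrs.
DV01 ≈ 6.36143 × 10,095.7870 × 0.0001 = 6.422364.

R$6.422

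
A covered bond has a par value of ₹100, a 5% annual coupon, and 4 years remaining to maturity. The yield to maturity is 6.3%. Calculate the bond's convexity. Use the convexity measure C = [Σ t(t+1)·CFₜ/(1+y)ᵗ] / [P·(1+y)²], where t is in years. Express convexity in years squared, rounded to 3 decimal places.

16.033

With y = 0.063:
  t   CF        PV=CF/(1+0.063)^t    t·PV        t(t+1)·PV
  1         5.00         4.7037         4.7037           9.4073
  2         5.00         4.4249         8.8498          26.5494
  3         5.00         4.1627        12.4880          49.9518
  4       105.00        82.2349       328.9397       1,644.6983
  Σ                     95.5261       354.9811       1,730.6068
P = 95.5261.
Convexity = Σ t(t+1)·PV / [P·(1+y)²] = 1,730.6068 / (95.5261 × 1.129969) = 16.03281.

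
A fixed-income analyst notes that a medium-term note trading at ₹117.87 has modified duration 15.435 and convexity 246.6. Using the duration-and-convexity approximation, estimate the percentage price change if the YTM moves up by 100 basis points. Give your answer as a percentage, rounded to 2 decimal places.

Duration effect: -D_mod·Δy = -15.435 × (+0.01) = -0.154350
Convexity effect: ½·C·(Δy)² = 0.5 × 246.6 × (0.01)² = +0.0123300
ΔP/P ≈ -0.154350 + 0.0123300 = -0.142020
= -14.2020%.

-14.20%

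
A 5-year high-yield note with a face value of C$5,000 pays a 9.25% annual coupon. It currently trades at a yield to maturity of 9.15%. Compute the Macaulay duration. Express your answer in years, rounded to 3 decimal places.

Periodic yield y = 0.0915. Discount each cash flow and weight by its year:
  t   CF        PV=CF/(1+0.0915)^t    t·PV
  1       462.50       423.7288       423.7288
  2       462.50       388.2078       776.4156
  3       462.50       355.6645     1,066.9935
  4       462.50       325.8493     1,303.3972
  5     5,462.50     3,525.9224    17,629.6120
  Σ                  5,019.3728    21,200.1471
Price P = Σ PV = 5,019.3728.
Macaulay duration = Σ(t·PV) / P = 21,200.1471 / 5,019.3728 = 4.22366 years.

4.224 years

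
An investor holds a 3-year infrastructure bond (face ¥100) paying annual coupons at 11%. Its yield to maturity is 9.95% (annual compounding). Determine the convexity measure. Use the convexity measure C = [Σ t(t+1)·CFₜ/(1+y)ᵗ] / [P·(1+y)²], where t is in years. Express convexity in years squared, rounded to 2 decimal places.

With y = 0.0995:
  t   CF        PV=CF/(1+0.0995)^t    t·PV        t(t+1)·PV
  1        11.00        10.0045        10.0045          20.0091
  2        11.00         9.0992        18.1984          54.5951
  3       111.00        83.5098       250.5293       1,002.1172
  Σ                    102.6135       278.7322       1,076.7214
P = 102.6135.
Convexity = Σ t(t+1)·PV / [P·(1+y)²] = 1,076.7214 / (102.6135 × 1.208900) = 8.67977.

8.68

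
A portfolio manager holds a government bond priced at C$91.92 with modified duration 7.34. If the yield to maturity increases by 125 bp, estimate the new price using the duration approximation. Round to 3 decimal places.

C$83.486

Duration approximation: ΔP/P ≈ -D_mod · Δy = -7.34 × (+0.0125) = -0.091750.
New price ≈ 91.92 × (1 - 0.091750) = 83.48634.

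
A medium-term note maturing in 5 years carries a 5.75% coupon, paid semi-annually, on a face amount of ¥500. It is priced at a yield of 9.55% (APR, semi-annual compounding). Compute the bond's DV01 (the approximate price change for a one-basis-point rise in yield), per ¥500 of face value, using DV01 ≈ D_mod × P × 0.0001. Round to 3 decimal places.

¥0.177

Periodic yield y = 0.04775.
  t   CF        PV=CF/(1+0.04775)^t    t·PV
  1       14.375        13.7199        13.7199
  2       14.375        13.0946        26.1892
  3       14.375        12.4978        37.4935
  4       14.375        11.9283        47.7130
  5       14.375        11.3846        56.9232
  6       14.375        10.8658        65.1948
  7       14.375        10.3706        72.5942
  8       14.375         9.8980        79.1838
  9       14.375         9.4469        85.0220
  10     514.375       322.6288     3,226.2882
  Σ                    425.8353     3,710.3220
P = 425.8353; D_Mac = 8.71304 half-year periods = 4.35652 yrs; D_mod = 4.15798 yrs.
DV01 ≈ 4.15798 × 425.8353 × 0.0001 = 0.177061.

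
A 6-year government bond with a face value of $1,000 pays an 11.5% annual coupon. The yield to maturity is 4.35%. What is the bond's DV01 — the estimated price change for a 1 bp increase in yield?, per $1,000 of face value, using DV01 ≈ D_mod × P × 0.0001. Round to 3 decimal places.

$0.638

Periodic yield y = 0.0435.
  t   CF        PV=CF/(1+0.0435)^t    t·PV
  1       115.00       110.2060       110.2060
  2       115.00       105.6119       211.2238
  3       115.00       101.2093       303.6279
  4       115.00        96.9902       387.9610
  5       115.00        92.9470       464.7352
  6     1,115.00       863.6149     5,181.6896
  Σ                  1,370.5795     6,659.4436
P = 1,370.5795; D_Mac = 4.85885 yrs; D_mod = 4.65630 yrs.
DV01 ≈ 4.65630 × 1,370.5795 × 0.0001 = 0.638183.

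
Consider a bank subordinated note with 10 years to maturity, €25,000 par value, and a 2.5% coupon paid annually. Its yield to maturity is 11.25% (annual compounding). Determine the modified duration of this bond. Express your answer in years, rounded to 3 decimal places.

Periodic yield y = 0.1125. First find Macaulay duration:
  t   CF        PV=CF/(1+0.1125)^t    t·PV
  1       625.00       561.7978       561.7978
  2       625.00       504.9867     1,009.9735
  3       625.00       453.9207     1,361.7620
  4       625.00       408.0186     1,632.0743
  5       625.00       366.7583     1,833.7914
  6       625.00       329.6704     1,978.0221
  7       625.00       296.3329     2,074.3303
  8       625.00       266.3667     2,130.9333
  9       625.00       239.4307     2,154.8763
  10   25,625.00     8,823.9630    88,239.6298
  Σ                 12,251.2456   102,977.1908
P = 12,251.2456; Macaulay duration = 102,977.1908 / 12,251.2456 = 8.40545 years.
Modified duration = D_Mac / (1 + y) = 8.40545 / 1.1125 = 7.55546 years.

7.555 years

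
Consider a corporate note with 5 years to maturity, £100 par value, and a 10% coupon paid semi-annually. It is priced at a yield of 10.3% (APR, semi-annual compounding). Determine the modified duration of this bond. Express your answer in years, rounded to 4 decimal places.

3.8493 years

Periodic yield y = 0.0515. First find Macaulay duration:
  t   CF        PV=CF/(1+0.0515)^t    t·PV
  1         5.00         4.7551         4.7551
  2         5.00         4.5222         9.0444
  3         5.00         4.3007        12.9022
  4         5.00         4.0901        16.3604
  5         5.00         3.8898        19.4488
  6         5.00         3.6993        22.1955
  7         5.00         3.5181        24.6265
  8         5.00         3.3458        26.7661
  9         5.00         3.1819        28.6371
  10      105.00        63.5472       635.4722
  Σ                     98.8501       800.2084
P = 98.8501; Macaulay duration = 800.2084 / 98.8501 = 8.09517 half-year periods = 4.04758 years.
Modified duration = D_Mac / (1 + y) = 4.04758 / 1.0515 = 3.84934 years.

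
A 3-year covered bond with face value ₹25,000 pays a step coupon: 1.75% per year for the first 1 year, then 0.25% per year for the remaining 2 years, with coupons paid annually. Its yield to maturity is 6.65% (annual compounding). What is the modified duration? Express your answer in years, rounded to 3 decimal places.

2.774 years

Periodic yield y = 0.0665. First find Macaulay duration:
  t   CF        PV=CF/(1+0.0665)^t    t·PV
  1       437.50       410.2203       410.2203
  2        62.50        54.9488       109.8976
  3    25,062.50    20,660.5468    61,981.6403
  Σ                 21,125.7159    62,501.7583
P = 21,125.7159; Macaulay duration = 62,501.7583 / 21,125.7159 = 2.95856 years.
Modified duration = D_Mac / (1 + y) = 2.95856 / 1.0665 = 2.77409 years.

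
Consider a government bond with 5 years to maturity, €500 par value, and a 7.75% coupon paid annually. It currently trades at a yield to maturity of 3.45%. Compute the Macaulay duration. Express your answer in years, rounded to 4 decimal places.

4.3934 years

Periodic yield y = 0.0345. Discount each cash flow and weight by its year:
  t   CF        PV=CF/(1+0.0345)^t    t·PV
  1        38.75        37.4577        37.4577
  2        38.75        36.2085        72.4170
  3        38.75        35.0010       105.0029
  4        38.75        33.8337       135.3349
  5       538.75       454.7103     2,273.5516
  Σ                    597.2112     2,623.7641
Price P = Σ PV = 597.2112.
Macaulay duration = Σ(t·PV) / P = 2,623.7641 / 597.2112 = 4.39336 years.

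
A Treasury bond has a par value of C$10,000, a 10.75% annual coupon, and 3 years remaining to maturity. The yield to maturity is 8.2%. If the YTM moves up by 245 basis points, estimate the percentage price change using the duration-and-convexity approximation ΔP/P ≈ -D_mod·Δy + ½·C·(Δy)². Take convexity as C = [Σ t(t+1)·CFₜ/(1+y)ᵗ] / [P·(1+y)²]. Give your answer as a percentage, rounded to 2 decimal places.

-5.91%

With y = 0.082:
  t   CF        PV=CF/(1+0.082)^t    t·PV        t(t+1)·PV
  1     1,075.00       993.5305       993.5305       1,987.0610
  2     1,075.00       918.2352     1,836.4704       5,509.4113
  3    11,075.00     8,743.0297    26,229.0890     104,916.3561
  Σ                 10,654.7954    29,059.0900     112,412.8284
P = 10,654.7954; D_Mac = 2.72733 yrs; D_mod = 2.52063 yrs; C = 9.01190.
Duration effect: -2.52063 × (+0.0245) = -0.061756
Convexity effect: 0.5 × 9.01190 × (0.0245)² = +0.0027047
ΔP/P ≈ -0.061756 + 0.0027047 = -0.059051 = -5.9051%.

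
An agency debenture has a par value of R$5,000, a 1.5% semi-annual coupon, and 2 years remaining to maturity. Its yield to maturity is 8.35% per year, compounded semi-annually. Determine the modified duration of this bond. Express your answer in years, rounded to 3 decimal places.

Periodic yield y = 0.04175. First find Macaulay duration:
  t   CF        PV=CF/(1+0.04175)^t    t·PV
  1        37.50        35.9971        35.9971
  2        37.50        34.5545        69.1089
  3        37.50        33.1696        99.5089
  4     5,037.50     4,277.2144    17,108.8577
  Σ                  4,380.9357    17,313.4727
P = 4,380.9357; Macaulay duration = 17,313.4727 / 4,380.9357 = 3.95200 half-year periods = 1.97600 years.
Modified duration = D_Mac / (1 + y) = 1.97600 / 1.04175 = 1.89681 years.

1.897 years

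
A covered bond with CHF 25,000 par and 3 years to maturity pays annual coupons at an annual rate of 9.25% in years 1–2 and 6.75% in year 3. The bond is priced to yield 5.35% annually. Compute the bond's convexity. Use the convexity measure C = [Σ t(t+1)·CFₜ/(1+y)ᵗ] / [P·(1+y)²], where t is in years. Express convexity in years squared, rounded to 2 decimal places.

With y = 0.0535:
  t   CF        PV=CF/(1+0.0535)^t    t·PV        t(t+1)·PV
  1     2,312.50     2,195.0641     2,195.0641       4,390.1281
  2     2,312.50     2,083.5919     4,167.1838      12,501.5514
  3    26,687.50    22,824.6577    68,473.9730     273,895.8920
  Σ                 27,103.3136    74,836.2209     290,787.5716
P = 27,103.3136.
Convexity = Σ t(t+1)·PV / [P·(1+y)²] = 290,787.5716 / (27,103.3136 × 1.109862) = 9.66684.

9.67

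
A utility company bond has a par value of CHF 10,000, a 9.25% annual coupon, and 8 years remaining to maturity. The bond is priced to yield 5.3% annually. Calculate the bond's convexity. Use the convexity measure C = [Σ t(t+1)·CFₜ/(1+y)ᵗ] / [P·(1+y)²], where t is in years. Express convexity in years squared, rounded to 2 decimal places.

With y = 0.053:
  t   CF        PV=CF/(1+0.053)^t    t·PV        t(t+1)·PV
  1       925.00       878.4425       878.4425       1,756.8851
  2       925.00       834.2284     1,668.4569       5,005.3706
  3       925.00       792.2397     2,376.7192       9,506.8768
  4       925.00       752.3644     3,009.4577      15,047.2884
  5       925.00       714.4961     3,572.4806      21,434.8837
  6       925.00       678.5338     4,071.2030      28,498.4209
  7       925.00       644.3816     4,510.6712      36,085.3699
  8    10,925.00     7,227.6061    57,820.8489     520,387.6397
  Σ                 12,522.2928    77,908.2800     637,722.7350
P = 12,522.2928.
Convexity = Σ t(t+1)·PV / [P·(1+y)²] = 637,722.7350 / (12,522.2928 × 1.108809) = 45.92946.

45.93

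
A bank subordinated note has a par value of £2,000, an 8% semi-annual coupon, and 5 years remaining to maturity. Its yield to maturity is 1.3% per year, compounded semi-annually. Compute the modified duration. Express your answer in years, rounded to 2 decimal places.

Periodic yield y = 0.0065. First find Macaulay duration:
  t   CF        PV=CF/(1+0.0065)^t    t·PV
  1        80.00        79.4834        79.4834
  2        80.00        78.9701       157.9401
  3        80.00        78.4601       235.3802
  4        80.00        77.9534       311.8135
  5        80.00        77.4499       387.2497
  6        80.00        76.9498       461.6986
  7        80.00        76.4528       535.1698
  8        80.00        75.9591       607.6727
  9        80.00        75.4685       679.2169
  10    2,080.00     1,949.5103    19,495.1034
  Σ                  2,646.6573    22,950.7282
P = 2,646.6573; Macaulay duration = 22,950.7282 / 2,646.6573 = 8.67159 half-year periods = 4.33580 years.
Modified duration = D_Mac / (1 + y) = 4.33580 / 1.0065 = 4.30779 years.

4.31 years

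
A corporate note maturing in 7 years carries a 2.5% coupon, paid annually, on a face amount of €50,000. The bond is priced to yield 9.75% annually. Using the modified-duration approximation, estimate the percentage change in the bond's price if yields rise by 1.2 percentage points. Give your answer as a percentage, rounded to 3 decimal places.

-6.952%

Periodic yield y = 0.0975. Modified duration first:
  t   CF        PV=CF/(1+0.0975)^t    t·PV
  1     1,250.00     1,138.9522     1,138.9522
  2     1,250.00     1,037.7696     2,075.5393
  3     1,250.00       945.5760     2,836.7279
  4     1,250.00       861.5726     3,446.2905
  5     1,250.00       785.0320     3,925.1601
  6     1,250.00       715.2911     4,291.7468
  7    51,250.00    26,721.5821   187,051.0745
  Σ                 32,205.7756   204,765.4912
P = 32,205.7756; D_Mac = 6.35804 yrs; D_mod = 6.35804/(1+0.0975) = 5.79320 yrs.
ΔP/P ≈ -D_mod · Δy = -5.79320 × (+0.012) = -0.069518 = -6.9518%.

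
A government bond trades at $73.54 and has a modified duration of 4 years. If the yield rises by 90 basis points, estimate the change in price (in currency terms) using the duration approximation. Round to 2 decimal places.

Duration approximation: ΔP/P ≈ -D_mod · Δy = -4 × (+0.009) = -0.036000.
ΔP ≈ 73.54 × (-0.036000) = -2.64744.

-$2.65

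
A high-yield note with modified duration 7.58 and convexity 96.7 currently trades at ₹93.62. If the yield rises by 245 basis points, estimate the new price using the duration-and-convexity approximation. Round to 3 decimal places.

Duration effect: -D_mod·Δy = -7.58 × (+0.0245) = -0.185710
Convexity effect: ½·C·(Δy)² = 0.5 × 96.7 × (0.0245)² = +0.0290220875
ΔP/P ≈ -0.185710 + 0.0290220875 = -0.1566879125
New price ≈ 93.62 × (1 - 0.1566879125) = 78.95087763175.

₹78.951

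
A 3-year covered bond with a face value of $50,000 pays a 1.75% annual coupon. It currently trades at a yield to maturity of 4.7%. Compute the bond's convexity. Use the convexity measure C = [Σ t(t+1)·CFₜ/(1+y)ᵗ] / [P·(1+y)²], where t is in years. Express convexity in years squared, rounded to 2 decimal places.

10.69

With y = 0.047:
  t   CF        PV=CF/(1+0.047)^t    t·PV        t(t+1)·PV
  1       875.00       835.7211       835.7211       1,671.4422
  2       875.00       798.2055     1,596.4109       4,789.2327
  3    50,875.00    44,326.5956   132,979.7867     531,919.1467
  Σ                 45,960.5221   135,411.9187     538,379.8216
P = 45,960.5221.
Convexity = Σ t(t+1)·PV / [P·(1+y)²] = 538,379.8216 / (45,960.5221 × 1.096209) = 10.68588.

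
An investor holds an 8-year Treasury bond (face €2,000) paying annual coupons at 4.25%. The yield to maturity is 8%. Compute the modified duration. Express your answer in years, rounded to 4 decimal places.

6.2828 years

Periodic yield y = 0.08. First find Macaulay duration:
  t   CF        PV=CF/(1+0.08)^t    t·PV
  1        85.00        78.7037        78.7037
  2        85.00        72.8738       145.7476
  3        85.00        67.4757       202.4272
  4        85.00        62.4775       249.9101
  5        85.00        57.8496       289.2479
  6        85.00        53.5644       321.3865
  7        85.00        49.5967       347.1768
  8     2,085.00     1,126.4606     9,011.6850
  Σ                  1,569.0021    10,646.2848
P = 1,569.0021; Macaulay duration = 10,646.2848 / 1,569.0021 = 6.78539 years.
Modified duration = D_Mac / (1 + y) = 6.78539 / 1.08 = 6.28276 years.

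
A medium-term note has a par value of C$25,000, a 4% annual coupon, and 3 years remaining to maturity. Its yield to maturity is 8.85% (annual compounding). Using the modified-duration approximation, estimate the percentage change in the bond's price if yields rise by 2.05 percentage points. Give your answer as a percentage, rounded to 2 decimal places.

-5.42%

Periodic yield y = 0.0885. Modified duration first:
  t   CF        PV=CF/(1+0.0885)^t    t·PV
  1     1,000.00       918.6955       918.6955
  2     1,000.00       844.0013     1,688.0027
  3    26,000.00    20,159.8849    60,479.6546
  Σ                 21,922.5817    63,086.3528
P = 21,922.5817; D_Mac = 2.87769 yrs; D_mod = 2.87769/(1+0.0885) = 2.64372 yrs.
ΔP/P ≈ -D_mod · Δy = -2.64372 × (+0.0205) = -0.054196 = -5.4196%.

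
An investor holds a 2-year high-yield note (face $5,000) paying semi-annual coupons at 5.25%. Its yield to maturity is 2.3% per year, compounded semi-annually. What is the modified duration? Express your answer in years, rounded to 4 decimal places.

Periodic yield y = 0.0115. First find Macaulay duration:
  t   CF        PV=CF/(1+0.0115)^t    t·PV
  1       131.25       129.7578       129.7578
  2       131.25       128.2825       256.5651
  3       131.25       126.8241       380.4722
  4     5,131.25     4,901.8456    19,607.3823
  Σ                  5,286.7100    20,374.1774
P = 5,286.7100; Macaulay duration = 20,374.1774 / 5,286.7100 = 3.85385 half-year periods = 1.92692 years.
Modified duration = D_Mac / (1 + y) = 1.92692 / 1.0115 = 1.90502 years.

1.9050 years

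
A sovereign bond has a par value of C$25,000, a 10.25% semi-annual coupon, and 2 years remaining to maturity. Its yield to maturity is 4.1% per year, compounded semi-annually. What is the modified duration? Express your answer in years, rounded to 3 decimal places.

Periodic yield y = 0.0205. First find Macaulay duration:
  t   CF        PV=CF/(1+0.0205)^t    t·PV
  1     1,281.25     1,255.5120     1,255.5120
  2     1,281.25     1,230.2910     2,460.5821
  3     1,281.25     1,205.5767     3,616.7301
  4    26,281.25    24,232.2634    96,929.0536
  Σ                 27,923.6432   104,261.8779
P = 27,923.6432; Macaulay duration = 104,261.8779 / 27,923.6432 = 3.73382 half-year periods = 1.86691 years.
Modified duration = D_Mac / (1 + y) = 1.86691 / 1.0205 = 1.82941 years.

1.829 years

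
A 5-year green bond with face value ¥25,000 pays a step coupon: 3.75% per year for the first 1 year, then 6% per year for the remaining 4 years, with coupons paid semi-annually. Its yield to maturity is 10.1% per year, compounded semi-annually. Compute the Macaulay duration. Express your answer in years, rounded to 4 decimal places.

Periodic yield y = 0.0505. Discount each cash flow and weight by its period:
  t   CF        PV=CF/(1+0.0505)^t    t·PV
  1       468.75       446.2161       446.2161
  2       468.75       424.7654       849.5309
  3       750.00       646.9535     1,940.8606
  4       750.00       615.8530     2,463.4119
  5       750.00       586.2475     2,931.2373
  6       750.00       558.0652     3,348.3911
  7       750.00       531.2377     3,718.6637
  8       750.00       505.6998     4,045.5987
  9       750.00       481.3897     4,332.5069
  10   25,750.00    15,733.1856   157,331.8560
  Σ                 20,529.6134   181,408.2731
Price P = Σ PV = 20,529.6134.
Macaulay duration = Σ(t·PV) / P = 181,408.2731 / 20,529.6134 = 8.83642 half-year periods.
In years: 8.83642 / 2 = 4.41821 years.

4.4182 years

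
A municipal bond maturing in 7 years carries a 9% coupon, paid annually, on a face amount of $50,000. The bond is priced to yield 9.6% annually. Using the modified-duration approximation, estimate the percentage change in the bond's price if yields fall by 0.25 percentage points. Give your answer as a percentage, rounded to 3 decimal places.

Periodic yield y = 0.096. Modified duration first:
  t   CF        PV=CF/(1+0.096)^t    t·PV
  1     4,500.00     4,105.8394     4,105.8394
  2     4,500.00     3,746.2038     7,492.4077
  3     4,500.00     3,418.0692    10,254.2076
  4     4,500.00     3,118.6763    12,474.7051
  5     4,500.00     2,845.5076    14,227.5378
  6     4,500.00     2,596.2660    15,577.5961
  7    54,500.00    28,689.4765   200,826.3353
  Σ                 48,520.0388   264,958.6290
P = 48,520.0388; D_Mac = 5.46081 yrs; D_mod = 5.46081/(1+0.096) = 4.98249 yrs.
ΔP/P ≈ -D_mod · Δy = -4.98249 × (-0.0025) = +0.012456 = +1.2456%.

+1.246%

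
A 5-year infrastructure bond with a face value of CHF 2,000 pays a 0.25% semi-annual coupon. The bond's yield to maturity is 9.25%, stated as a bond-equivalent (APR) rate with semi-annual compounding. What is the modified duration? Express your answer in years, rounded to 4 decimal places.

4.7435 years

Periodic yield y = 0.04625. First find Macaulay duration:
  t   CF        PV=CF/(1+0.04625)^t    t·PV
  1         2.50         2.3895         2.3895
  2         2.50         2.2839         4.5677
  3         2.50         2.1829         6.5487
  4         2.50         2.0864         8.3456
  5         2.50         1.9942         9.9709
  6         2.50         1.9060        11.4361
  7         2.50         1.8218        12.7523
  8         2.50         1.7412        13.9298
  9         2.50         1.6643        14.9783
  10    2,002.50     1,274.1420    12,741.4195
  Σ                  1,292.2120    12,826.3385
P = 1,292.2120; Macaulay duration = 12,826.3385 / 1,292.2120 = 9.92588 half-year periods = 4.96294 years.
Modified duration = D_Mac / (1 + y) = 4.96294 / 1.04625 = 4.74355 years.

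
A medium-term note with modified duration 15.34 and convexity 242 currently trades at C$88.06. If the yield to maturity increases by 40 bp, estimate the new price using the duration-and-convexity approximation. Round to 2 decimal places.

Duration effect: -D_mod·Δy = -15.34 × (+0.004) = -0.061360
Convexity effect: ½·C·(Δy)² = 0.5 × 242 × (0.004)² = +0.0019360
ΔP/P ≈ -0.061360 + 0.0019360 = -0.059424
New price ≈ 88.06 × (1 - 0.059424) = 82.82712256.

C$82.83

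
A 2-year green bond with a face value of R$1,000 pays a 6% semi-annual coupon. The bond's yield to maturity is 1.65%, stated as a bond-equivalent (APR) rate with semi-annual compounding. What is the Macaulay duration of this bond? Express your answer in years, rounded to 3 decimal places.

1.918 years

Periodic yield y = 0.00825. Discount each cash flow and weight by its period:
  t   CF        PV=CF/(1+0.00825)^t    t·PV
  1        30.00        29.7545        29.7545
  2        30.00        29.5111        59.0221
  3        30.00        29.2696        87.8088
  4     1,030.00       996.6996     3,986.7986
  Σ                  1,085.2348     4,163.3840
Price P = Σ PV = 1,085.2348.
Macaulay duration = Σ(t·PV) / P = 4,163.3840 / 1,085.2348 = 3.83639 half-year periods.
In years: 3.83639 / 2 = 1.91819 years.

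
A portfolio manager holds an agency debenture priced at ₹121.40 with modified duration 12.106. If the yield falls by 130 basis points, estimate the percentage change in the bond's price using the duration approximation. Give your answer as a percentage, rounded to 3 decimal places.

+15.738%

Duration approximation: ΔP/P ≈ -D_mod · Δy = -12.106 × (-0.013) = +0.157378.
As a percentage: +15.7378%.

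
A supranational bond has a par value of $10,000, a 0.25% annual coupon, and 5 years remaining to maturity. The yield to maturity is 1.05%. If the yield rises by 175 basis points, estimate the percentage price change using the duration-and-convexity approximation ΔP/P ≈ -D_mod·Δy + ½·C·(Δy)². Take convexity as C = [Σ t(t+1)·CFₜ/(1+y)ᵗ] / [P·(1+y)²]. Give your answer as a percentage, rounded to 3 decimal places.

-8.168%

With y = 0.0105:
  t   CF        PV=CF/(1+0.0105)^t    t·PV        t(t+1)·PV
  1        25.00        24.7402        24.7402          49.4805
  2        25.00        24.4832        48.9663         146.8989
  3        25.00        24.2288        72.6863         290.7450
  4        25.00        23.9770        95.9080         479.5399
  5    10,025.00     9,514.8685    47,574.3427     285,446.0560
  Σ                  9,612.2977    47,816.6434     286,412.7203
P = 9,612.2977; D_Mac = 4.97453 yrs; D_mod = 4.92284 yrs; C = 29.18048.
Duration effect: -4.92284 × (+0.0175) = -0.086150
Convexity effect: 0.5 × 29.18048 × (0.0175)² = +0.0044683
ΔP/P ≈ -0.086150 + 0.0044683 = -0.081681 = -8.1681%.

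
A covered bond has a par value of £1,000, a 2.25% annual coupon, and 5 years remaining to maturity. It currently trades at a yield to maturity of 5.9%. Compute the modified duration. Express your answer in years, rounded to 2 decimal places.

Periodic yield y = 0.059. First find Macaulay duration:
  t   CF        PV=CF/(1+0.059)^t    t·PV
  1        22.50        21.2465        21.2465
  2        22.50        20.0628        40.1255
  3        22.50        18.9450        56.8350
  4        22.50        17.8895        71.5581
  5     1,022.50       767.6858     3,838.4291
  Σ                    845.8296     4,028.1941
P = 845.8296; Macaulay duration = 4,028.1941 / 845.8296 = 4.76242 years.
Modified duration = D_Mac / (1 + y) = 4.76242 / 1.059 = 4.49709 years.

4.50 years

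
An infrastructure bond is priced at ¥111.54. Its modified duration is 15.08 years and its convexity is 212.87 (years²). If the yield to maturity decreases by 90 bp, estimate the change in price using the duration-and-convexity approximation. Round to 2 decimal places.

+¥16.10

Duration effect: -D_mod·Δy = -15.08 × (-0.009) = +0.135720
Convexity effect: ½·C·(Δy)² = 0.5 × 212.87 × (-0.009)² = +0.008621235
ΔP/P ≈ +0.135720 + 0.008621235 = +0.144341235
ΔP ≈ 111.54 × (+0.144341235) = +16.0998213519.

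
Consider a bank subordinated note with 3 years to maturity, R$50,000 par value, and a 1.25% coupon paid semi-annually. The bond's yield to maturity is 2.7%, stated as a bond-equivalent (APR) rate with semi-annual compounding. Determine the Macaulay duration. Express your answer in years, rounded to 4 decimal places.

Periodic yield y = 0.0135. Discount each cash flow and weight by its period:
  t   CF        PV=CF/(1+0.0135)^t    t·PV
  1       312.50       308.3374       308.3374
  2       312.50       304.2303       608.4607
  3       312.50       300.1779       900.5338
  4       312.50       296.1795     1,184.7180
  5       312.50       292.2343     1,461.1717
  6    50,312.50    46,423.0189   278,538.1135
  Σ                 47,924.1785   283,001.3352
Price P = Σ PV = 47,924.1785.
Macaulay duration = Σ(t·PV) / P = 283,001.3352 / 47,924.1785 = 5.90519 half-year periods.
In years: 5.90519 / 2 = 2.95259 years.

2.9526 years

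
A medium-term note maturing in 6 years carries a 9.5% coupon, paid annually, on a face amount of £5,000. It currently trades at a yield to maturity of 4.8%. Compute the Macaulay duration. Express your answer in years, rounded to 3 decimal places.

4.968 years

Periodic yield y = 0.048. Discount each cash flow and weight by its year:
  t   CF        PV=CF/(1+0.048)^t    t·PV
  1       475.00       453.2443       453.2443
  2       475.00       432.4850       864.9700
  3       475.00       412.6765     1,238.0296
  4       475.00       393.7753     1,575.1012
  5       475.00       375.7398     1,878.6990
  6     5,475.00     4,132.5339    24,795.2036
  Σ                  6,200.4548    30,805.2476
Price P = Σ PV = 6,200.4548.
Macaulay duration = Σ(t·PV) / P = 30,805.2476 / 6,200.4548 = 4.96822 years.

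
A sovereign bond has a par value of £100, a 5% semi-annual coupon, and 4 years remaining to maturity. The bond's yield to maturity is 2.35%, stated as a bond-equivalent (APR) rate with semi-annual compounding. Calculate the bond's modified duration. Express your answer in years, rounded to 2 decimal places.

Periodic yield y = 0.01175. First find Macaulay duration:
  t   CF        PV=CF/(1+0.01175)^t    t·PV
  1         2.50         2.4710         2.4710
  2         2.50         2.4423         4.8845
  3         2.50         2.4139         7.2417
  4         2.50         2.3859         9.5435
  5         2.50         2.3582        11.7908
  6         2.50         2.3308        13.9847
  7         2.50         2.3037        16.1260
  8       102.50        93.3551       746.8410
  Σ                    110.0608       812.8831
P = 110.0608; Macaulay duration = 812.8831 / 110.0608 = 7.38577 half-year periods = 3.69288 years.
Modified duration = D_Mac / (1 + y) = 3.69288 / 1.01175 = 3.65000 years.

3.65 years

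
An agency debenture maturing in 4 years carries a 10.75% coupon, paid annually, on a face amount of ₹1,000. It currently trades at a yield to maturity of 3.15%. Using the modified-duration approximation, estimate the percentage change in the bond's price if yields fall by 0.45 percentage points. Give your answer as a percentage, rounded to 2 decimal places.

Periodic yield y = 0.0315. Modified duration first:
  t   CF        PV=CF/(1+0.0315)^t    t·PV
  1       107.50       104.2172       104.2172
  2       107.50       101.0346       202.0691
  3       107.50        97.9492       293.8475
  4     1,107.50       978.2882     3,913.1527
  Σ                  1,281.4891     4,513.2865
P = 1,281.4891; D_Mac = 3.52191 yrs; D_mod = 3.52191/(1+0.0315) = 3.41436 yrs.
ΔP/P ≈ -D_mod · Δy = -3.41436 × (-0.0045) = +0.015365 = +1.5365%.

+1.54%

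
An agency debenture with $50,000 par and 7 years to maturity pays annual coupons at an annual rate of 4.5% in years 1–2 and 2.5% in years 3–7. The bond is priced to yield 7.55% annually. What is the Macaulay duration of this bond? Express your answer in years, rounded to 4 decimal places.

6.1768 years

Periodic yield y = 0.0755. Discount each cash flow and weight by its year:
  t   CF        PV=CF/(1+0.0755)^t    t·PV
  1     2,250.00     2,092.0502     2,092.0502
  2     2,250.00     1,945.1885     3,890.3770
  3     1,250.00     1,004.7980     3,014.3940
  4     1,250.00       934.2613     3,737.0452
  5     1,250.00       868.6762     4,343.3812
  6     1,250.00       807.6952     4,846.1715
  7    51,250.00    30,790.7996   215,535.5970
  Σ                 38,443.4690   237,459.0159
Price P = Σ PV = 38,443.4690.
Macaulay duration = Σ(t·PV) / P = 237,459.0159 / 38,443.4690 = 6.17684 years.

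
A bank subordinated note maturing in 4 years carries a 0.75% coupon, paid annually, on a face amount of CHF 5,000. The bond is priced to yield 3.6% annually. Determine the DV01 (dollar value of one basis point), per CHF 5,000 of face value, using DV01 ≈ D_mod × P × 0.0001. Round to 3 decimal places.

Periodic yield y = 0.036.
  t   CF        PV=CF/(1+0.036)^t    t·PV
  1        37.50        36.1969        36.1969
  2        37.50        34.9391        69.8782
  3        37.50        33.7250       101.1750
  4     5,037.50     4,372.9654    17,491.8615
  Σ                  4,477.8264    17,699.1116
P = 4,477.8264; D_Mac = 3.95261 yrs; D_mod = 3.81526 yrs.
DV01 ≈ 3.81526 × 4,477.8264 × 0.0001 = 1.708408.

CHF 1.708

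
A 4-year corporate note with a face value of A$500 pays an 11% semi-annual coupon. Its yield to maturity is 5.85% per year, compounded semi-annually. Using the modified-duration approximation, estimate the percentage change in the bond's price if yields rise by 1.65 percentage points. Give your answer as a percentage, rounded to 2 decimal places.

-5.45%

Periodic yield y = 0.02925. Modified duration first:
  t   CF        PV=CF/(1+0.02925)^t    t·PV
  1        27.50        26.7185        26.7185
  2        27.50        25.9592        51.9184
  3        27.50        25.2215        75.6644
  4        27.50        24.5047        98.0188
  5        27.50        23.8083       119.0415
  6        27.50        23.1317       138.7902
  7        27.50        22.4743       157.3202
  8       527.50       418.8470     3,350.7764
  Σ                    590.6652     4,018.2482
P = 590.6652; D_Mac = 6.80292 half-year periods = 3.40146 yrs; D_mod = 3.40146/(1+0.02925) = 3.30480 yrs.
ΔP/P ≈ -D_mod · Δy = -3.30480 × (+0.0165) = -0.054529 = -5.4529%.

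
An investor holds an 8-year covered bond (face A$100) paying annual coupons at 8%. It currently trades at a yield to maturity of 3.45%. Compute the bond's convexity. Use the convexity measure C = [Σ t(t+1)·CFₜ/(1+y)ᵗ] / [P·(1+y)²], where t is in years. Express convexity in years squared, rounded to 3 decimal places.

50.119

With y = 0.0345:
  t   CF        PV=CF/(1+0.0345)^t    t·PV        t(t+1)·PV
  1         8.00         7.7332         7.7332          15.4664
  2         8.00         7.4753        14.9506          44.8518
  3         8.00         7.2260        21.6780          86.7121
  4         8.00         6.9850        27.9401         139.7005
  5         8.00         6.7521        33.7604         202.5624
  6         8.00         6.5269        39.1614         274.1298
  7         8.00         6.3092        44.1646         353.3170
  8       108.00        82.3341       658.6729       5,928.0559
  Σ                    131.3419       848.0613       7,044.7960
P = 131.3419.
Convexity = Σ t(t+1)·PV / [P·(1+y)²] = 7,044.7960 / (131.3419 × 1.070190) = 50.11921.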